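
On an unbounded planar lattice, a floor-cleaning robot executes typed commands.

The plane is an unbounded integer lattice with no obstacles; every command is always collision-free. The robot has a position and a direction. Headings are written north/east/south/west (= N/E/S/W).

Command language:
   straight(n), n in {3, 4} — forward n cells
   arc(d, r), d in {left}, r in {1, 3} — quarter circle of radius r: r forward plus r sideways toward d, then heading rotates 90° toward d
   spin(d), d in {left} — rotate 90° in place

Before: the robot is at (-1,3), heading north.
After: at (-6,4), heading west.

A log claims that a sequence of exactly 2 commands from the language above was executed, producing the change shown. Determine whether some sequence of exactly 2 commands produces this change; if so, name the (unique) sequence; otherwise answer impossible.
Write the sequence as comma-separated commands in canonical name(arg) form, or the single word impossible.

key: running straight(4) before arc(left, 1) would end elsewhere — order is forced
start: at (-1,3), heading north
t=1 arc(left, 1) ⇒ at (-2,4), heading west
t=2 straight(4) ⇒ at (-6,4), heading west
uniquely the one of 25 2-step routes that fits.

arc(left, 1), straight(4)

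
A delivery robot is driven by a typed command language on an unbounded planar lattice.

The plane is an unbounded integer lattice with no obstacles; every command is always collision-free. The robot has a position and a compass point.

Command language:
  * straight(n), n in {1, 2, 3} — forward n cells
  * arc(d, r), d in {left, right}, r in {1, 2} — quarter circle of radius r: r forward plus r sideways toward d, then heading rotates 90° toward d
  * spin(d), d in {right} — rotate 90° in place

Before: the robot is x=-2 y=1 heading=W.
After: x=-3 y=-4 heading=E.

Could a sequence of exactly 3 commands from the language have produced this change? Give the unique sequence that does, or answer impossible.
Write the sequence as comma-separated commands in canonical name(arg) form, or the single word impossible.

arc(left, 2), straight(2), arc(left, 1)

key: cell and facing (now E) both changed — the 3 commands mix motion and turning
from: x=-2 y=1 heading=W
step 1 (arc(left, 2)): x=-4 y=-1 heading=S
step 2 (straight(2)): x=-4 y=-3 heading=S
step 3 (arc(left, 1)): x=-3 y=-4 heading=E
all 512 alternatives checked — unique.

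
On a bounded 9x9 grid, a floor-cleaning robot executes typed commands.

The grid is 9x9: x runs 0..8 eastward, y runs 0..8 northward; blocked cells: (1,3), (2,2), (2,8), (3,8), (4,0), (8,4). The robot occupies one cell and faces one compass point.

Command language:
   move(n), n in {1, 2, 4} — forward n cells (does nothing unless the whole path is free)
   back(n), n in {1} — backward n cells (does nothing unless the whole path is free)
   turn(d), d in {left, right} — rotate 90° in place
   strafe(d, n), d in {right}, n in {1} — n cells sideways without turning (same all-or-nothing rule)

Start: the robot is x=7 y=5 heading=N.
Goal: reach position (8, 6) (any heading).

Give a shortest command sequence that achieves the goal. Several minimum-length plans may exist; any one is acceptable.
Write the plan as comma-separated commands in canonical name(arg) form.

from: x=7 y=5 heading=N
[1] after move(1): x=7 y=6 heading=N
[2] after strafe(right, 1): x=8 y=6 heading=N
nothing shorter than 2 reaches the goal.

move(1), strafe(right, 1)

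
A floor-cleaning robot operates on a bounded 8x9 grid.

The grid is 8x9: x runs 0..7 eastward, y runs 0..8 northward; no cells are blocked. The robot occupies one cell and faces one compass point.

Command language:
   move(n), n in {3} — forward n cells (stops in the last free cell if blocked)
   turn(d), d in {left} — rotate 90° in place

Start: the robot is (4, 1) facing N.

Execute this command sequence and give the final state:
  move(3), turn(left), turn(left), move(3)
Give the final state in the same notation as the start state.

initial: (4, 1) facing N
[1] after move(3): (4, 4) facing N
[2] after turn(left): (4, 4) facing W
[3] after turn(left): (4, 4) facing S
[4] after move(3): (4, 1) facing S

(4, 1) facing S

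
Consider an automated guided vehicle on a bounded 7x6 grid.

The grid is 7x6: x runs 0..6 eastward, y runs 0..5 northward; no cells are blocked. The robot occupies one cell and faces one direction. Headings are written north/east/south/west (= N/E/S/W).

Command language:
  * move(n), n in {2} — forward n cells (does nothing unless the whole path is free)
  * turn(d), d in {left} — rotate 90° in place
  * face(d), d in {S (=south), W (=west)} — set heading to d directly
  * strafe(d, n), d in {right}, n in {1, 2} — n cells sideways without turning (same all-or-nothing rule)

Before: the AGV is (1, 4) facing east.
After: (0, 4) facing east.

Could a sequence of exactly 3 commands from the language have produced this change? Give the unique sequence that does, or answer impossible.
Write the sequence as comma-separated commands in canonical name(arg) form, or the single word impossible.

face(S), strafe(right, 1), turn(left)

key: still facing E at the end — net rotation zero over 3 steps
t0: (1, 4) facing east
t=1 face(S) ⇒ (1, 4) facing south
t=2 strafe(right, 1) ⇒ (0, 4) facing south
t=3 turn(left) ⇒ (0, 4) facing east
uniquely the one of 216 3-step routes that fits.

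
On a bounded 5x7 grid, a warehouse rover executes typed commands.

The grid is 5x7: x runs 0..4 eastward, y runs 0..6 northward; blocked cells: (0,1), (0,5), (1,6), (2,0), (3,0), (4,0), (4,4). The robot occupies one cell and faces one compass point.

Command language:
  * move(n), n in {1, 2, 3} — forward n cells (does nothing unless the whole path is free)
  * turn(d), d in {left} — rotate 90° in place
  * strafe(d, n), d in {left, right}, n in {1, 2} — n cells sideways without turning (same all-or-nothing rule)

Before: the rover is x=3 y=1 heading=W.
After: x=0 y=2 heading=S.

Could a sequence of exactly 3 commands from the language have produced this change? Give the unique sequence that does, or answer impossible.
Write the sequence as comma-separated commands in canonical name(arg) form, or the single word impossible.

strafe(right, 1), move(3), turn(left)

key: position moved to (0,2) AND the heading swung to S — translation plus rotation needed
start: x=3 y=1 heading=W
1. strafe(right, 1) → x=3 y=2 heading=W
2. move(3) → x=0 y=2 heading=W
3. turn(left) → x=0 y=2 heading=S
uniquely the one of 512 3-step routes that fits.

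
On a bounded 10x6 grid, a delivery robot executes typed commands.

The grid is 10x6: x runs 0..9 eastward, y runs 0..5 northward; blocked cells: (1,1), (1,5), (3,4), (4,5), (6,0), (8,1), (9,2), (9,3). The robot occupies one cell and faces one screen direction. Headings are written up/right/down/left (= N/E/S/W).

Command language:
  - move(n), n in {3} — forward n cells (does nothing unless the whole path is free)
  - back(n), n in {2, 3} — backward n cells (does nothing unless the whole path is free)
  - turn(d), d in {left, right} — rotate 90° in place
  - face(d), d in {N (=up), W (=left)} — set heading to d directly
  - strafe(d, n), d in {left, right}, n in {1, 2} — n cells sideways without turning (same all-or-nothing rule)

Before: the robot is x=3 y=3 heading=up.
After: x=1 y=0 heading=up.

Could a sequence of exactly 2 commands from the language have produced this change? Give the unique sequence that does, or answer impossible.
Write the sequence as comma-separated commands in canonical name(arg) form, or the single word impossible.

back(3), strafe(left, 2)

key: heading stays N — no command in the sequence turns
t0: x=3 y=3 heading=up
[1] after back(3): x=3 y=0 heading=up
[2] after strafe(left, 2): x=1 y=0 heading=up
no rival 2-sequence matches.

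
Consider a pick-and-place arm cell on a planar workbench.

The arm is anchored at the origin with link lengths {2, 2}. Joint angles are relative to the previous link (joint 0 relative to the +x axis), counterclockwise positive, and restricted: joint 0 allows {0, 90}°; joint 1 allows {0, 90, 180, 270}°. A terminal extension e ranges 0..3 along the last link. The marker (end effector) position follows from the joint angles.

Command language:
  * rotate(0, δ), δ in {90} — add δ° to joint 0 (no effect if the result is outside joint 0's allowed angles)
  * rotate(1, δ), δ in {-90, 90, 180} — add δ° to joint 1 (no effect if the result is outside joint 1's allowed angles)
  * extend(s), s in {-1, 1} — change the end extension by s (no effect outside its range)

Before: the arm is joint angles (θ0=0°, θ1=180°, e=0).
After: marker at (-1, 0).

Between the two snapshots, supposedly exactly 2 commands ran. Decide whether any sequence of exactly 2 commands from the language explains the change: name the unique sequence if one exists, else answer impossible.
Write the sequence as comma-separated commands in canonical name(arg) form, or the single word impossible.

key: running extend(1) before extend(-1) would end elsewhere — order is forced
start: joint angles (θ0=0°, θ1=180°, e=0)
[1] after extend(-1): joint angles (θ0=0°, θ1=180°, e=0)
[2] after extend(1): joint angles (θ0=0°, θ1=180°, e=1)
no rival 2-sequence matches.

extend(-1), extend(1)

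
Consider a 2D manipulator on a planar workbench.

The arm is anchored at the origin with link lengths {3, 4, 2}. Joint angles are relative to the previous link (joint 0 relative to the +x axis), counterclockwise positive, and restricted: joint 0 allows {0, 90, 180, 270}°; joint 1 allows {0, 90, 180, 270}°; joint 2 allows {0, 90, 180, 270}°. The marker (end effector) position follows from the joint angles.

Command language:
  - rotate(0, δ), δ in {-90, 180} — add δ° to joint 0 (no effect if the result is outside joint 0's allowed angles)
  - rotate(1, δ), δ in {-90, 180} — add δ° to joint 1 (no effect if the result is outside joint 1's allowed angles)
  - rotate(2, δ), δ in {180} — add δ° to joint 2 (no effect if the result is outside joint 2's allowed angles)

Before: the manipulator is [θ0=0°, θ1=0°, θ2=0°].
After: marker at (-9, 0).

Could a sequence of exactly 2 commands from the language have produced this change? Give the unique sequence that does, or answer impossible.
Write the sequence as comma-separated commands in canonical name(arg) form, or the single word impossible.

begin: [θ0=0°, θ1=0°, θ2=0°]
step 1 (rotate(0, -90)): [θ0=270°, θ1=0°, θ2=0°]
step 2 (rotate(0, -90)): [θ0=180°, θ1=0°, θ2=0°]
no other 2-command option fits: unique.

rotate(0, -90), rotate(0, -90)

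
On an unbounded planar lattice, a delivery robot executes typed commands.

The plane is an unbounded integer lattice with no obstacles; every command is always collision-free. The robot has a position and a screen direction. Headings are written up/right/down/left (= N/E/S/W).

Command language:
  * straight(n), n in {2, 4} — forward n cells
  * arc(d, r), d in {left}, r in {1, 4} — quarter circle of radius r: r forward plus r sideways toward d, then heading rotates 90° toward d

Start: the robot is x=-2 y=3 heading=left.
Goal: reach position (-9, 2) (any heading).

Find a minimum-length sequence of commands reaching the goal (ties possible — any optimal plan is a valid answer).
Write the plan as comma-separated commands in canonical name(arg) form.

begin: x=-2 y=3 heading=left
1. straight(4) → x=-6 y=3 heading=left
2. straight(2) → x=-8 y=3 heading=left
3. arc(left, 1) → x=-9 y=2 heading=down
nothing shorter than 3 reaches the goal.

straight(4), straight(2), arc(left, 1)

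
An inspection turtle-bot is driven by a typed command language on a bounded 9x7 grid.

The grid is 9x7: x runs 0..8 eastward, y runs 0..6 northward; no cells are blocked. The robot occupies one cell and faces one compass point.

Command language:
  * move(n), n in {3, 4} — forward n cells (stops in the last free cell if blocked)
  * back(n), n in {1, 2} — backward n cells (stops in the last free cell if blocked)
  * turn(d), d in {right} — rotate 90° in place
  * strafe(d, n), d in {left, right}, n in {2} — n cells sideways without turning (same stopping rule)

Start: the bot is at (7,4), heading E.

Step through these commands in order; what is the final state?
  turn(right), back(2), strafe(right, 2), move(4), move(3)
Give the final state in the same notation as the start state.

at (5,0), heading S

t0: at (7,4), heading E
[1] after turn(right): at (7,4), heading S
[2] after back(2): at (7,6), heading S
[3] after strafe(right, 2): at (5,6), heading S
[4] after move(4): at (5,2), heading S
[5] after move(3): at (5,0), heading S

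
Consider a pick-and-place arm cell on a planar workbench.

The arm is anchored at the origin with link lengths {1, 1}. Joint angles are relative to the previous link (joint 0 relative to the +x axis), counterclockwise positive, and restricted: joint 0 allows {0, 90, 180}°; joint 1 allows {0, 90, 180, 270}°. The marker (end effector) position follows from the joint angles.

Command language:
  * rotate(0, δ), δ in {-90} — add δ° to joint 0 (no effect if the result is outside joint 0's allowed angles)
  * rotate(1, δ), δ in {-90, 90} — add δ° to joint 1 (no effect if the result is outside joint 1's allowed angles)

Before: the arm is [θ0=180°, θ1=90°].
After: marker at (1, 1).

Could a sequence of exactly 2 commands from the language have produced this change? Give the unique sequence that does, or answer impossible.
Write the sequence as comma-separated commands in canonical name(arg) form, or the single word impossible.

rotate(0, -90), rotate(0, -90)

initial: [θ0=180°, θ1=90°]
step 1 (rotate(0, -90)): [θ0=90°, θ1=90°]
step 2 (rotate(0, -90)): [θ0=0°, θ1=90°]
no rival 2-sequence matches.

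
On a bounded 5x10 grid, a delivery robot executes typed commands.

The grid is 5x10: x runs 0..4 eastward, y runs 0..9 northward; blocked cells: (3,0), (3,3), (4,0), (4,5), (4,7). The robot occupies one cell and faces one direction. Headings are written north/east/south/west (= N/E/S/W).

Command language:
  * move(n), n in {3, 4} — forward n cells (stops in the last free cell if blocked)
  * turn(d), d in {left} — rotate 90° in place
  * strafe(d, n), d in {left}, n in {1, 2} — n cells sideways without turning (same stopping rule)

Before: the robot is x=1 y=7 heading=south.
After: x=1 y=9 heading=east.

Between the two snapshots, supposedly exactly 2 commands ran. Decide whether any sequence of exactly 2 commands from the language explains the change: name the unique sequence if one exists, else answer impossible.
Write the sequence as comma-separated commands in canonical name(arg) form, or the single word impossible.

key: running strafe(left, 2) before turn(left) would end elsewhere — order is forced
start: x=1 y=7 heading=south
[1] after turn(left): x=1 y=7 heading=east
[2] after strafe(left, 2): x=1 y=9 heading=east
no other 2-command option fits: unique.

turn(left), strafe(left, 2)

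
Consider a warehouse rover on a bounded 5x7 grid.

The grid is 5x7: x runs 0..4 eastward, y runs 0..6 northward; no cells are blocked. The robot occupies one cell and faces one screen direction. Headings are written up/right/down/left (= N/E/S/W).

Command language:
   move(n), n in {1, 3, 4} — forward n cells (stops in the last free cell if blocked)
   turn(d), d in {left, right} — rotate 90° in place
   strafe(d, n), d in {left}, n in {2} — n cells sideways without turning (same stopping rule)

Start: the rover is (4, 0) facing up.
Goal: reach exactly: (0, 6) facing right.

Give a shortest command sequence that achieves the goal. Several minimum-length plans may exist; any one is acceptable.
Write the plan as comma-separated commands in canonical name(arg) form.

from: (4, 0) facing up
[1] after strafe(left, 2): (2, 0) facing up
[2] after strafe(left, 2): (0, 0) facing up
[3] after move(4): (0, 4) facing up
[4] after turn(right): (0, 4) facing right
[5] after strafe(left, 2): (0, 6) facing right
no 4-step plan works, so 5 is optimal.

strafe(left, 2), strafe(left, 2), move(4), turn(right), strafe(left, 2)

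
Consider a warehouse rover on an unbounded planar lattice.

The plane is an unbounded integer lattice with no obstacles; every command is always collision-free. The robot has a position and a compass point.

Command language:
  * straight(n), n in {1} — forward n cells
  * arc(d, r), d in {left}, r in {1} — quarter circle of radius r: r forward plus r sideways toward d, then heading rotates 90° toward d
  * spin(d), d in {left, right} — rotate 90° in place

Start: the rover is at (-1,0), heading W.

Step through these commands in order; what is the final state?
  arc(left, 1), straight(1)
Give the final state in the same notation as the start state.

at (-2,-2), heading S

initial: at (-1,0), heading W
1. arc(left, 1) → at (-2,-1), heading S
2. straight(1) → at (-2,-2), heading S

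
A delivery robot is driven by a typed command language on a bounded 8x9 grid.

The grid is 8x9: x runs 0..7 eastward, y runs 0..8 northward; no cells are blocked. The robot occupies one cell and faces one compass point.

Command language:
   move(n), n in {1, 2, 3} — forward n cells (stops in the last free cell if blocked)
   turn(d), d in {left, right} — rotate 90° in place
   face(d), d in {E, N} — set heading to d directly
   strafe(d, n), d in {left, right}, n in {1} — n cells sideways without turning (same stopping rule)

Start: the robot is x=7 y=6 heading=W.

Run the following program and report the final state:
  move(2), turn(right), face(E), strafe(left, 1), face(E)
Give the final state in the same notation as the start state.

from: x=7 y=6 heading=W
[1] after move(2): x=5 y=6 heading=W
[2] after turn(right): x=5 y=6 heading=N
[3] after face(E): x=5 y=6 heading=E
[4] after strafe(left, 1): x=5 y=7 heading=E
[5] after face(E): x=5 y=7 heading=E

x=5 y=7 heading=E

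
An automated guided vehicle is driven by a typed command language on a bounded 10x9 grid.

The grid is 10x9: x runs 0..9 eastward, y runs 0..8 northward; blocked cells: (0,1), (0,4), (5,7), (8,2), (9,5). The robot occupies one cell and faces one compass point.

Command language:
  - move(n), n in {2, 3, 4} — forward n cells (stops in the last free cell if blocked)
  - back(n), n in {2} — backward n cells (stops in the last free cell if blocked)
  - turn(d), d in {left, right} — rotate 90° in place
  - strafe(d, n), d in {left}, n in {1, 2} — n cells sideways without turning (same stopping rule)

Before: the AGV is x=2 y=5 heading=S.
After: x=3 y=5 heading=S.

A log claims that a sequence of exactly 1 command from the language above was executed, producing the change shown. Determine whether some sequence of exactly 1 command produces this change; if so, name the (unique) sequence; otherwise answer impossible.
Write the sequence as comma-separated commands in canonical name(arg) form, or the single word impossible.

key: still facing S — the one step turns nothing
start: x=2 y=5 heading=S
1. strafe(left, 1) → x=3 y=5 heading=S
uniquely the one of 8 1-step routes that fits.

strafe(left, 1)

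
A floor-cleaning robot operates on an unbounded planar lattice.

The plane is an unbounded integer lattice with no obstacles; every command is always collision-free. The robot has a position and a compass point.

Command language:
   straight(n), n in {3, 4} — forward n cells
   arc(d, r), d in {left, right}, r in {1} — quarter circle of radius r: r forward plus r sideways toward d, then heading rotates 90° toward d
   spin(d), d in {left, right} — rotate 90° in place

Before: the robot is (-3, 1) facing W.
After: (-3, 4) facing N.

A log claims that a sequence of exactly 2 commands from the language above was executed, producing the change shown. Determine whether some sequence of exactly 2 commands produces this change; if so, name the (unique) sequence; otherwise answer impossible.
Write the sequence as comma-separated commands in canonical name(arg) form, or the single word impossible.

spin(right), straight(3)

key: running straight(3) before spin(right) would end elsewhere — order is forced
begin: (-3, 1) facing W
1. spin(right) → (-3, 1) facing N
2. straight(3) → (-3, 4) facing N
uniquely the one of 36 2-step routes that fits.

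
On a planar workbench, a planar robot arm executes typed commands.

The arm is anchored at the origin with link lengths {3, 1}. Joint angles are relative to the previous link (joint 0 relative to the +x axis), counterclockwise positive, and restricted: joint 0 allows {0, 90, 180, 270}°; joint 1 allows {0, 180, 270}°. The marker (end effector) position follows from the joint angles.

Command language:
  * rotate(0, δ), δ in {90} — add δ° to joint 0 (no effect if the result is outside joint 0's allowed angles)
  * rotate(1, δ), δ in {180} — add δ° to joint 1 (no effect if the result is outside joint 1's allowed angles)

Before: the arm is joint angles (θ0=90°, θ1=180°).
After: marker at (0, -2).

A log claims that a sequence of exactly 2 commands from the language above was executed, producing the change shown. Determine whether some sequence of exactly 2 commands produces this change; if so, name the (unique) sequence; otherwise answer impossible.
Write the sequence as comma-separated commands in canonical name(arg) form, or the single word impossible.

rotate(0, 90), rotate(0, 90)

begin: joint angles (θ0=90°, θ1=180°)
t=1 rotate(0, 90) ⇒ joint angles (θ0=180°, θ1=180°)
t=2 rotate(0, 90) ⇒ joint angles (θ0=270°, θ1=180°)
no other 2-command option fits: unique.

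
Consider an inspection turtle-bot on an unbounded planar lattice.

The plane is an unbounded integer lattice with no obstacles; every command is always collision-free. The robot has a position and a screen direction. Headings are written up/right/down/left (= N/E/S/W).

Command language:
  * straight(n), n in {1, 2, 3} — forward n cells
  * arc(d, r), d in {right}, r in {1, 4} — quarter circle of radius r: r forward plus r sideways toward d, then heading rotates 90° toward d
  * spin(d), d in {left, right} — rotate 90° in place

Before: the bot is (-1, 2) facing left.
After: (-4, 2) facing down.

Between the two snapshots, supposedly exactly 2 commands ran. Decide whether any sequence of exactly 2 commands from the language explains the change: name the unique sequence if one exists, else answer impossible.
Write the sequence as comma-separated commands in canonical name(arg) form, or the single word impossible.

straight(3), spin(left)

key: position moved to (-4,2) AND the heading swung to S — translation plus rotation needed
from: (-1, 2) facing left
step 1 (straight(3)): (-4, 2) facing left
step 2 (spin(left)): (-4, 2) facing down
no other 2-command option fits: unique.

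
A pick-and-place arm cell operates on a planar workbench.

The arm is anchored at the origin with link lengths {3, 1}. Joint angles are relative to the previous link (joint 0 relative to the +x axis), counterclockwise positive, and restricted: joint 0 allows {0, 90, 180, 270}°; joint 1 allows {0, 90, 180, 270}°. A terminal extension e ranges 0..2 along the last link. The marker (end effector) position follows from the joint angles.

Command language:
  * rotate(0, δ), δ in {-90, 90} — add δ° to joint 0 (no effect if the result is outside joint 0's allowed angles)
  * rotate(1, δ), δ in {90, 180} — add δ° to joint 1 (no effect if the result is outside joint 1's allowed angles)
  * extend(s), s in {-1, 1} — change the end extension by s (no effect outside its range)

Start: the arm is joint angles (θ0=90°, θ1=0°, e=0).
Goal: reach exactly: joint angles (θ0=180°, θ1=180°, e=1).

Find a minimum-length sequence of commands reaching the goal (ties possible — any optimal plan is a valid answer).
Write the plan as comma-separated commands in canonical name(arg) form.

from: joint angles (θ0=90°, θ1=0°, e=0)
[1] after rotate(1, 180): joint angles (θ0=90°, θ1=180°, e=0)
[2] after extend(1): joint angles (θ0=90°, θ1=180°, e=1)
[3] after rotate(0, 90): joint angles (θ0=180°, θ1=180°, e=1)
nothing shorter than 3 reaches the goal.

rotate(1, 180), extend(1), rotate(0, 90)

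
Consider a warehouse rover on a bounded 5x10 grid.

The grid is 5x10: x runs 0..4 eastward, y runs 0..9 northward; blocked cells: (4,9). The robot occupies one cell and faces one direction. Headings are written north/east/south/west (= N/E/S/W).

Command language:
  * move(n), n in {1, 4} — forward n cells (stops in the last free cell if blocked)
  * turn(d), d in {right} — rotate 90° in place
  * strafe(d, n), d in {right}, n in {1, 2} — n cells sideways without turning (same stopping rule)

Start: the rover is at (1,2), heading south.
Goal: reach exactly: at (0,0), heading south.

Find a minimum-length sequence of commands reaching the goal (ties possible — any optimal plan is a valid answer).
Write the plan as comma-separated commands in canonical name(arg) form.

strafe(right, 1), move(4)

t0: at (1,2), heading south
1. strafe(right, 1) → at (0,2), heading south
2. move(4) → at (0,0), heading south
minimal: 2 command(s), checked below 2.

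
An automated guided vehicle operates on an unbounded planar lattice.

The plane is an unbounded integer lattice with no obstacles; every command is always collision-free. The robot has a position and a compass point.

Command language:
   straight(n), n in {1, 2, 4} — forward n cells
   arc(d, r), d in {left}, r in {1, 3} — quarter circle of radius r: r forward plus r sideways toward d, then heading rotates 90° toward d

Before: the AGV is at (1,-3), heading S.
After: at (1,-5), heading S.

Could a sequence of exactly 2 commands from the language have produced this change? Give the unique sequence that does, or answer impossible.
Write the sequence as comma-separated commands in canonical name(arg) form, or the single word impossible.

straight(1), straight(1)

key: still facing S at the end — nothing in the sequence rotates
begin: at (1,-3), heading S
step 1 (straight(1)): at (1,-4), heading S
step 2 (straight(1)): at (1,-5), heading S
no rival 2-sequence matches.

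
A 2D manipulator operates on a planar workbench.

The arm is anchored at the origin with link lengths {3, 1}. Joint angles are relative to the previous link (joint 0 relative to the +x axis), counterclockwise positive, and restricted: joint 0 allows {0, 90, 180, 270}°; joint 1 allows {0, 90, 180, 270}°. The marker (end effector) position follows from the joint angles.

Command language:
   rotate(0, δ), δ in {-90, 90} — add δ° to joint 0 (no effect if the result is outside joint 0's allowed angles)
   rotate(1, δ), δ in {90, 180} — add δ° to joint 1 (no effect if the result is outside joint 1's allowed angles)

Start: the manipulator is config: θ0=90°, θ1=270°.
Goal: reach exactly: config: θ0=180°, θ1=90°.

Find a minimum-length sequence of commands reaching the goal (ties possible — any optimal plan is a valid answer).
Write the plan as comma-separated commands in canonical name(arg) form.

rotate(0, 90), rotate(1, 180)

begin: config: θ0=90°, θ1=270°
[1] after rotate(0, 90): config: θ0=180°, θ1=270°
[2] after rotate(1, 180): config: θ0=180°, θ1=90°
minimal: 2 command(s), checked below 2.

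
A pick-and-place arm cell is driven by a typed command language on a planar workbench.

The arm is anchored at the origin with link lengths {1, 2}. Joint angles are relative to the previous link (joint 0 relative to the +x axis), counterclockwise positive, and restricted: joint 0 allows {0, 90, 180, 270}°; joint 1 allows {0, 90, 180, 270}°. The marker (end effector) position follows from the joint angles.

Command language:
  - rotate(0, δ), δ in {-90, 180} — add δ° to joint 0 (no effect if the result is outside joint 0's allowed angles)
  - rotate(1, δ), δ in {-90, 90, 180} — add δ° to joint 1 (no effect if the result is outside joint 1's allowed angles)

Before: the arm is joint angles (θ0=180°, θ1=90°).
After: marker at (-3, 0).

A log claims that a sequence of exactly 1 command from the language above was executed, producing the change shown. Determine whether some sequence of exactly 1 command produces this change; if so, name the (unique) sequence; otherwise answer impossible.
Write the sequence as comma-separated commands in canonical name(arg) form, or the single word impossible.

from: joint angles (θ0=180°, θ1=90°)
[1] after rotate(1, -90): joint angles (θ0=180°, θ1=0°)
uniquely the one of 5 1-step routes that fits.

rotate(1, -90)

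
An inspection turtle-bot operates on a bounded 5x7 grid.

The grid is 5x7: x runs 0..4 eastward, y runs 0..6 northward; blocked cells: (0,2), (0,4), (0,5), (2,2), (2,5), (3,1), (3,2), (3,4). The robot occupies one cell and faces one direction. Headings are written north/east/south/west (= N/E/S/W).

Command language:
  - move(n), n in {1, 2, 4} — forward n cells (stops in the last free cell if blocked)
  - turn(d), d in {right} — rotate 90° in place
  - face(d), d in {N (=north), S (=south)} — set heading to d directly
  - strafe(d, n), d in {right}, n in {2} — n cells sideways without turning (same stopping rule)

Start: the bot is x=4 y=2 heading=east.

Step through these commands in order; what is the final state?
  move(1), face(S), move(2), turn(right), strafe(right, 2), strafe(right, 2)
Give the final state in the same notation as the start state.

x=4 y=4 heading=west

initial: x=4 y=2 heading=east
t=1 move(1) ⇒ x=4 y=2 heading=east
t=2 face(S) ⇒ x=4 y=2 heading=south
t=3 move(2) ⇒ x=4 y=0 heading=south
t=4 turn(right) ⇒ x=4 y=0 heading=west
t=5 strafe(right, 2) ⇒ x=4 y=2 heading=west
t=6 strafe(right, 2) ⇒ x=4 y=4 heading=west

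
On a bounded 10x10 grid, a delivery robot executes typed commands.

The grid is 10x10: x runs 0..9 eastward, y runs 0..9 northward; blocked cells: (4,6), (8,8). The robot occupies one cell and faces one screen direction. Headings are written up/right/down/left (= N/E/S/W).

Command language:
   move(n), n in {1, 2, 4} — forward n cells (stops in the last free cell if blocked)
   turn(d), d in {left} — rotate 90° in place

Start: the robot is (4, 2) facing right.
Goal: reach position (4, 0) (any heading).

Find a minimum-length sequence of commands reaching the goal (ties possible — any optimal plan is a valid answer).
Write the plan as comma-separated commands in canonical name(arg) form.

turn(left), turn(left), turn(left), move(4)

from: (4, 2) facing right
step 1 (turn(left)): (4, 2) facing up
step 2 (turn(left)): (4, 2) facing left
step 3 (turn(left)): (4, 2) facing down
step 4 (move(4)): (4, 0) facing down
shorter routes all fall short; 4 is best.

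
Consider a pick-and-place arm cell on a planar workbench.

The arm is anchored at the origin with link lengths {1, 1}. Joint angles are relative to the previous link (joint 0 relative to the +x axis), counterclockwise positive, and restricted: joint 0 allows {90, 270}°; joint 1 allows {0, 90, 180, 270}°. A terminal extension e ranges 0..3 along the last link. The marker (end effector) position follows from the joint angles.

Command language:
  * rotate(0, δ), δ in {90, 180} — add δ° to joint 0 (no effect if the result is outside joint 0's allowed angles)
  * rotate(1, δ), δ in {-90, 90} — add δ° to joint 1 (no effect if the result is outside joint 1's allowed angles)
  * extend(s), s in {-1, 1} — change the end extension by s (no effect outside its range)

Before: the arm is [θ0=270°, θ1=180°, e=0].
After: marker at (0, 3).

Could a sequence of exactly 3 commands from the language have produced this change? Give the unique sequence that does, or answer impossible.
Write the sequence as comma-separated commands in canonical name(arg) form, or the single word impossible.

extend(1), extend(1), extend(1)

from: [θ0=270°, θ1=180°, e=0]
[1] after extend(1): [θ0=270°, θ1=180°, e=1]
[2] after extend(1): [θ0=270°, θ1=180°, e=2]
[3] after extend(1): [θ0=270°, θ1=180°, e=3]
uniquely the one of 216 3-step routes that fits.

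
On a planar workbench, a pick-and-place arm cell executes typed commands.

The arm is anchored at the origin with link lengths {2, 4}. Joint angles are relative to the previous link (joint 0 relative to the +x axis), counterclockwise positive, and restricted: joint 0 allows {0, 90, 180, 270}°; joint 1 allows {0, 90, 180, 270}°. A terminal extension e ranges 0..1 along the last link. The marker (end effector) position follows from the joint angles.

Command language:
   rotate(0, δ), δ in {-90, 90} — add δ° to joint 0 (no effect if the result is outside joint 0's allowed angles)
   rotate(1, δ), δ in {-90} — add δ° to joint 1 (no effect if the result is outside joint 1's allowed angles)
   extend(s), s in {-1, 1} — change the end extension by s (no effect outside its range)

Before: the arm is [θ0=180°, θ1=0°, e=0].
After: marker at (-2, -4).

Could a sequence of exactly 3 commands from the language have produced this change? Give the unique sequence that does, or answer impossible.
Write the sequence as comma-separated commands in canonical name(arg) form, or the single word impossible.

rotate(1, -90), rotate(1, -90), rotate(1, -90)

start: [θ0=180°, θ1=0°, e=0]
[1] after rotate(1, -90): [θ0=180°, θ1=270°, e=0]
[2] after rotate(1, -90): [θ0=180°, θ1=180°, e=0]
[3] after rotate(1, -90): [θ0=180°, θ1=90°, e=0]
uniquely the one of 125 3-step routes that fits.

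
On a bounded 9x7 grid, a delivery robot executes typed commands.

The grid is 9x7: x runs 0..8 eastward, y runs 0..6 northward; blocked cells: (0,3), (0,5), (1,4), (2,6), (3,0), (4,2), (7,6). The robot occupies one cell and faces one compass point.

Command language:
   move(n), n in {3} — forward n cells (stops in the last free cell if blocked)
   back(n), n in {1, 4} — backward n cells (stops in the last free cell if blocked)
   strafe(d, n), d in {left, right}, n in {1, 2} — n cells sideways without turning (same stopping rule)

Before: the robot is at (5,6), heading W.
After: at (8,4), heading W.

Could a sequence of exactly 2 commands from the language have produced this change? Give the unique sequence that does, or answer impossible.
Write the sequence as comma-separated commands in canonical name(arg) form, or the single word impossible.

strafe(left, 2), back(4)

key: order matters: swapping strafe(left, 2) and back(4) lands elsewhere
start: at (5,6), heading W
t=1 strafe(left, 2) ⇒ at (5,4), heading W
t=2 back(4) ⇒ at (8,4), heading W
uniquely the one of 49 2-step routes that fits.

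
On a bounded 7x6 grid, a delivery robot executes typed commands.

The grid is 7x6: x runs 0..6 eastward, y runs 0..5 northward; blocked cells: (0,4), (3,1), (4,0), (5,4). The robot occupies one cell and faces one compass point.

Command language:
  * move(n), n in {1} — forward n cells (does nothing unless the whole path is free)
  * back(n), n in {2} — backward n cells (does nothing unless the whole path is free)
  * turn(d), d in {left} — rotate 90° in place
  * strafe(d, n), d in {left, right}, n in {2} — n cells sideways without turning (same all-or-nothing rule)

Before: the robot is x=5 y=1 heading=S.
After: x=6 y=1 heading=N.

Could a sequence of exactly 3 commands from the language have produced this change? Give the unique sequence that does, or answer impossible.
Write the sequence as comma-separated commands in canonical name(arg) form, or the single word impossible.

key: cell and facing (now N) both changed — the 3 commands mix motion and turning
from: x=5 y=1 heading=S
1. turn(left) → x=5 y=1 heading=E
2. move(1) → x=6 y=1 heading=E
3. turn(left) → x=6 y=1 heading=N
no rival 3-sequence matches.

turn(left), move(1), turn(left)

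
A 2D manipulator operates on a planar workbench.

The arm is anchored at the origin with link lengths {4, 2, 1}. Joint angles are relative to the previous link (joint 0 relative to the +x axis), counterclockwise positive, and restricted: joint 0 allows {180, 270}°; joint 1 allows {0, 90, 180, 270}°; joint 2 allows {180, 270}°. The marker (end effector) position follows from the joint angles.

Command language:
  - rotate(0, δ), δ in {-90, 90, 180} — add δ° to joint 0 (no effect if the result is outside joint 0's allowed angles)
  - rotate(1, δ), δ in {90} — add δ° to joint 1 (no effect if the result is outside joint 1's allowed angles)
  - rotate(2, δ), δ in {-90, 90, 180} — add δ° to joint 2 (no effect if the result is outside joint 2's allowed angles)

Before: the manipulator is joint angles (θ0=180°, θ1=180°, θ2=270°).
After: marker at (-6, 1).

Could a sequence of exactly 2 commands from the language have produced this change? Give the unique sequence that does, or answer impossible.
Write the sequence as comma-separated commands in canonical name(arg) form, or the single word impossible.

rotate(1, 90), rotate(1, 90)

from: joint angles (θ0=180°, θ1=180°, θ2=270°)
t=1 rotate(1, 90) ⇒ joint angles (θ0=180°, θ1=270°, θ2=270°)
t=2 rotate(1, 90) ⇒ joint angles (θ0=180°, θ1=0°, θ2=270°)
no rival 2-sequence matches.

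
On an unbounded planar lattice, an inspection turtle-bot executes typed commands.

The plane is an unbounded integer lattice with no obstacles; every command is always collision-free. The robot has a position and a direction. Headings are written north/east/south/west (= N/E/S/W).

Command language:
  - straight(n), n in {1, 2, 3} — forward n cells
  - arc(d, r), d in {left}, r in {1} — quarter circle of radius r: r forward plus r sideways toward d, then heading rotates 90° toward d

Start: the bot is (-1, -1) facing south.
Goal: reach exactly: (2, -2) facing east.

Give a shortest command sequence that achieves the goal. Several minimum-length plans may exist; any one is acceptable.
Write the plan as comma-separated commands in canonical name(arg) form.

arc(left, 1), straight(2)

initial: (-1, -1) facing south
1. arc(left, 1) → (0, -2) facing east
2. straight(2) → (2, -2) facing east
minimal: 2 command(s), checked below 2.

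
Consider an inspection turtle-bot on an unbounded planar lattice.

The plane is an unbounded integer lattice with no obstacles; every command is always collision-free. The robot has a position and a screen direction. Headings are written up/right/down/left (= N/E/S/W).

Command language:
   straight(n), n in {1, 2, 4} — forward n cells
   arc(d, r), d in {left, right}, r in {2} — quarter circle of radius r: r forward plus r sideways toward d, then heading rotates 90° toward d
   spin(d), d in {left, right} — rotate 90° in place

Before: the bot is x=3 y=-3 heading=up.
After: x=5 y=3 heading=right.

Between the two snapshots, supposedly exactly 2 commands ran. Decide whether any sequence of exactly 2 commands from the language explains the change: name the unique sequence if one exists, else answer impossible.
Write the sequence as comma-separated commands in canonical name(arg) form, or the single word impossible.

key: order matters: swapping straight(4) and arc(right, 2) lands elsewhere
begin: x=3 y=-3 heading=up
[1] after straight(4): x=3 y=1 heading=up
[2] after arc(right, 2): x=5 y=3 heading=right
no rival 2-sequence matches.

straight(4), arc(right, 2)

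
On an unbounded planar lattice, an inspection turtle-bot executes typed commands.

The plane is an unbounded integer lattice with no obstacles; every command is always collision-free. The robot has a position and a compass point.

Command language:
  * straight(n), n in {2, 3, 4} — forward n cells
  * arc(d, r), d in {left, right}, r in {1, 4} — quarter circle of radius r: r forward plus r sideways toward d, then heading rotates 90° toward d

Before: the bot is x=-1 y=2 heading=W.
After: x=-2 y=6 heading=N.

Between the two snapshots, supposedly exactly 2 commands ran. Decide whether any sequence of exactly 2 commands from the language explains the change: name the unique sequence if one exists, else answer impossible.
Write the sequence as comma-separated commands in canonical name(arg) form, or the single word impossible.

key: cell and facing (now N) both changed — the 2 commands mix motion and turning
start: x=-1 y=2 heading=W
t=1 arc(right, 1) ⇒ x=-2 y=3 heading=N
t=2 straight(3) ⇒ x=-2 y=6 heading=N
no other 2-command option fits: unique.

arc(right, 1), straight(3)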